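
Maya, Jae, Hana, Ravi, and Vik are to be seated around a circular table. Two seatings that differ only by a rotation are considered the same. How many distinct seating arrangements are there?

Around a circle, 5 distinct people have 5!/5 = (4)! = 24 rotationally distinct seatings.

24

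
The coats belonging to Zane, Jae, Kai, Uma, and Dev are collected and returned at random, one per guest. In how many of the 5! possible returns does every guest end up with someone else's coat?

This is the derangement count D_5: permutations of 5 items with no fixed point.
By inclusion–exclusion this is Σ_{j=0}^{5} (−1)^j C(5,j)·(5−j)!.
Computing: 120 − 120 + 60 − 20 + 5 − 1 = 44.

44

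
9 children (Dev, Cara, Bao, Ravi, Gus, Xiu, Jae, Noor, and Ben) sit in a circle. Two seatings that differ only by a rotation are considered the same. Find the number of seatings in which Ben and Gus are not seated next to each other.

All circular seatings of 9 people number (8)! = 40320.
Those with Ben next to Gus: fuse the pair into one unit and seat 8 units around a circle — 2·(7)! = 10080.
Subtracting, 40320 − 10080 = 30240.

30240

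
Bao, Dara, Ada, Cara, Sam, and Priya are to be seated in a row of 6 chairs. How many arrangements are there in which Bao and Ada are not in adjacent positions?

There are 6! = 720 arrangements in all. If Bao and Ada are adjacent, merging them into one block gives 2·(5)! = 240 arrangements.
Complementary counting: 720 − 240 = 480.

480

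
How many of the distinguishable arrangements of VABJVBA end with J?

90

Fix J in the last position and arrange the remaining 6 letters.
Those 6 letters have A appearing twice, B appearing twice, and V appearing twice, giving (6)!/(2!·2!·2!) = 90.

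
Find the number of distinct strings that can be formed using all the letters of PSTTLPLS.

2520

PSTTLPLS has 8 letters with L appearing twice, P appearing twice, S appearing twice, and T appearing twice.
The number of distinct arrangements is 8!/(2!·2!·2!·2!) = 40320/16 = 2520.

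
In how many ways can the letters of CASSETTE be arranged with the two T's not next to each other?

There are 8!/(2!·2!·2!) = 5040 arrangements of CASSETTE in total.
If the two T's are adjacent, glue them into one block, leaving 7 items to arrange: (7)!/(2!·2!) = 1260 ways.
Subtracting, 5040 − 1260 = 3780 arrangements keep the T's apart.

3780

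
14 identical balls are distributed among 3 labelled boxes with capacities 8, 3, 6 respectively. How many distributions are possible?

By stars and bars, unrestricted non-negative solutions to x_1+…+x_3 = 14 number C(14+2,2) = 120.
Subtract solutions that violate a single cap (substitute x_i' = x_i − (cap_i+1)): x_1 ≥ 9 gives C(7,2) = 21; x_2 ≥ 4 gives C(12,2) = 66; x_3 ≥ 7 gives C(9,2) = 36. Together 123.
Add back pairs where two caps are both exceeded: 3 + 0 + 10 = 13.
By inclusion–exclusion the count is 120 − 123 + 13 = 10.

10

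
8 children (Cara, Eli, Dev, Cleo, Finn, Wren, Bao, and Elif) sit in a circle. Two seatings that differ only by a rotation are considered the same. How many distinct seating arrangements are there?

5040

Seat Cara anywhere (absorbing the rotational symmetry), then permute the other 7: (7)! = 5040.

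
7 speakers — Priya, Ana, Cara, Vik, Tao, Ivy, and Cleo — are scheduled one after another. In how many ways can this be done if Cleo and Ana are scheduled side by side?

Glue Cleo and Ana into one block (2 internal orders), leaving 6 units to arrange in a row.
So the count is 2·(6)! = 1440.

1440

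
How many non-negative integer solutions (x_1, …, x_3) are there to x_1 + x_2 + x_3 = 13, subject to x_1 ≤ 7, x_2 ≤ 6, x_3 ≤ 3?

By stars and bars, unrestricted non-negative solutions to x_1+…+x_3 = 13 number C(13+2,2) = 105.
Subtract solutions that violate a single cap (substitute x_i' = x_i − (cap_i+1)): x_1 ≥ 8 gives C(7,2) = 21; x_2 ≥ 7 gives C(8,2) = 28; x_3 ≥ 4 gives C(11,2) = 55. Together 104.
Add back pairs where two caps are both exceeded: 0 + 3 + 6 = 9.
By inclusion–exclusion the count is 105 − 104 + 9 = 10.

10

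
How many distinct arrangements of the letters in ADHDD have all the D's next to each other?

6

Treat the 3 copies of D as a single block. The multiset to arrange is then {DDD, A, H}, 3 items in all.
All 3 items are distinct, so there are (3)! = 6 arrangements.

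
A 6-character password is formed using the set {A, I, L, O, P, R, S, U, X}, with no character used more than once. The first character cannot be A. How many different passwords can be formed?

The first character has 9−1 = 8 choices (anything except A).
The remaining 5 characters are filled from the other 8 symbols without repetition: 8 × 7 × 6 × 5 × 4 = 6720.
Total: 8 × 6720 = 53760.

53760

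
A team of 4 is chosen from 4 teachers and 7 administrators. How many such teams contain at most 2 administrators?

Split by how many administrators are chosen (0 through 2).
Sum: C(7,0)·C(4,4) + C(7,1)·C(4,3) + C(7,2)·C(4,2) = 1 + 28 + 126 = 155.

155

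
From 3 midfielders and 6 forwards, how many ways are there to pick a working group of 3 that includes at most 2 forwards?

64

Split by how many forwards are chosen (0 through 2).
Sum: C(6,0)·C(3,3) + C(6,1)·C(3,2) + C(6,2)·C(3,1) = 1 + 18 + 45 = 64.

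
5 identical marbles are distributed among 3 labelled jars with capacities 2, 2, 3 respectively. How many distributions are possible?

Ignoring the caps, the number of non-negative solutions to x_1+…+x_3 = 5 is C(7,2) = 21.
Subtract solutions that violate a single cap (substitute x_i' = x_i − (cap_i+1)): x_1 ≥ 3 gives C(4,2) = 6; x_2 ≥ 3 gives C(4,2) = 6; x_3 ≥ 4 gives C(3,2) = 3. Together 15.
No two caps can be exceeded simultaneously, so the pair terms are all 0.
By inclusion–exclusion the count is 21 − 15 + 0 = 6.

6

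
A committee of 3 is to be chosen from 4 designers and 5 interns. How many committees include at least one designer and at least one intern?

Total 3-person selections from all 9: C(9,3) = 84.
Subtract selections that omit an entire group: no designers → C(5,3) = 10; no interns → C(4,3) = 4.
Both groups omitted at once is impossible, so 84 − 14 = 70.

70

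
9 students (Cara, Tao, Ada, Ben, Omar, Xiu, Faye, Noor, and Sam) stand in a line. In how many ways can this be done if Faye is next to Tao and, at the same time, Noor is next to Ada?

Treat {Faye,Tao} as one block (2 orders) and {Noor,Ada} as another (2 orders).
That leaves 7 units to arrange: 2 × 2 × 7! = 4 × 5040 = 20160.

20160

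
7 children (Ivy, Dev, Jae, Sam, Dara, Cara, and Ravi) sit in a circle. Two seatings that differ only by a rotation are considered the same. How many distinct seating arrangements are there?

720

Seat Ivy anywhere (absorbing the rotational symmetry), then permute the other 6: (6)! = 720.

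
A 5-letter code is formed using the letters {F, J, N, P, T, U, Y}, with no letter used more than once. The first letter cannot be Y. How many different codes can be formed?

The first letter has 7−1 = 6 choices (anything except Y).
The remaining 4 letters are filled from the other 6 symbols without repetition: 6 × 5 × 4 × 3 = 360.
Total: 6 × 360 = 2160.

2160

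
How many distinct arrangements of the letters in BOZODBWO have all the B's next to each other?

Treat the 2 copies of B as a single block. The multiset to arrange is then {BB, D, O, O, O, W, Z}, 7 items in all.
That gives (7)!/(3!) = 840 arrangements.

840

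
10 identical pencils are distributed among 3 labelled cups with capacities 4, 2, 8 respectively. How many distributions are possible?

12

By stars and bars, unrestricted non-negative solutions to x_1+…+x_3 = 10 number C(10+2,2) = 66.
Subtract solutions that violate a single cap (substitute x_i' = x_i − (cap_i+1)): x_1 ≥ 5 gives C(7,2) = 21; x_2 ≥ 3 gives C(9,2) = 36; x_3 ≥ 9 gives C(3,2) = 3. Together 60.
Add back pairs where two caps are both exceeded: 6 + 0 + 0 = 6.
By inclusion–exclusion the count is 66 − 60 + 6 = 12.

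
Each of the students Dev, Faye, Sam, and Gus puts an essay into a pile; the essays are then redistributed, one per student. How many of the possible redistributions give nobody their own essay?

9

This is the derangement count D_4: permutations of 4 items with no fixed point.
By inclusion–exclusion this is Σ_{j=0}^{4} (−1)^j C(4,j)·(4−j)!.
Computing: 24 − 24 + 12 − 4 + 1 = 9.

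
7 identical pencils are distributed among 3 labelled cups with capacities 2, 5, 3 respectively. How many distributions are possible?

By stars and bars, unrestricted non-negative solutions to x_1+…+x_3 = 7 number C(7+2,2) = 36.
Subtract solutions that violate a single cap (substitute x_i' = x_i − (cap_i+1)): x_1 ≥ 3 gives C(6,2) = 15; x_2 ≥ 6 gives C(3,2) = 3; x_3 ≥ 4 gives C(5,2) = 10. Together 28.
Add back pairs where two caps are both exceeded: 0 + 1 + 0 = 1.
By inclusion–exclusion the count is 36 − 28 + 1 = 9.

9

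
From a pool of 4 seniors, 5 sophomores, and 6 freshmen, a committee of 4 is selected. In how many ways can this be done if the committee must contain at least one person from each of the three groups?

720

Total 4-person selections from all 15: C(15,4) = 1365.
Selections missing a whole group: no seniors → C(11,4) = 330; no sophomores → C(10,4) = 210; no freshmen → C(9,4) = 126.
Add back selections omitting two groups (i.e. drawn from a single group): C(4,4) + C(5,4) + C(6,4) = 21.
By inclusion–exclusion: 1365 − 666 + 21 = 720.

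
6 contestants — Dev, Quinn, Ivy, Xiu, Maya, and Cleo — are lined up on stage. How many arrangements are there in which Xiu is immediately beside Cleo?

Treat {Xiu, Cleo} as a single unit. There are 5 units to order, and the pair itself can be ordered 2 ways.
So the count is 2·(5)! = 240.

240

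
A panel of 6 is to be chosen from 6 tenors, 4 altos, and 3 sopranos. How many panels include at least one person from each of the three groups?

Unrestricted: C(13,6) = 1716 ways to pick any 6 of the 13.
Selections missing a whole group: no tenors → C(7,6) = 7; no altos → C(9,6) = 84; no sopranos → C(10,6) = 210.
Add back selections omitting two groups (i.e. drawn from a single group): C(6,6) + C(4,6) + C(3,6) = 1.
By inclusion–exclusion: 1716 − 301 + 1 = 1416.

1416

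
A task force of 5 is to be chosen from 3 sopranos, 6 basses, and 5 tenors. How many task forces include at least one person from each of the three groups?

1365

With no constraint there are C(14,5) = 2002 possible selections.
Selections missing a whole group: no sopranos → C(11,5) = 462; no basses → C(8,5) = 56; no tenors → C(9,5) = 126.
Add back selections omitting two groups (i.e. drawn from a single group): C(3,5) + C(6,5) + C(5,5) = 7.
By inclusion–exclusion: 2002 − 644 + 7 = 1365.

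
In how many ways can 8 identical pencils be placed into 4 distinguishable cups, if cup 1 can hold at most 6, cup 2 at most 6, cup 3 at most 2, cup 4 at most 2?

55

Ignoring the caps, the number of non-negative solutions to x_1+…+x_4 = 8 is C(11,3) = 165.
Subtract solutions that violate a single cap (substitute x_i' = x_i − (cap_i+1)): x_1 ≥ 7 gives C(4,3) = 4; x_2 ≥ 7 gives C(4,3) = 4; x_3 ≥ 3 gives C(8,3) = 56; x_4 ≥ 3 gives C(8,3) = 56. Together 120.
Add back pairs where two caps are both exceeded: 0 + 0 + 0 + 0 + 0 + 10 = 10.
By inclusion–exclusion the count is 165 − 120 + 10 = 55.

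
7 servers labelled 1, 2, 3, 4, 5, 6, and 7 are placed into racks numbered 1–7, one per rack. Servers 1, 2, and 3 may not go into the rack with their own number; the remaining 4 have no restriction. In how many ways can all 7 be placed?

3216

Let Aᵢ (for i ∈ {1, 2, 3}) be the placements that put server i in its forbidden rack. Any j of these fix j positions, leaving (7−j)! ways to fill the rest, and there are C(3,j) ways to pick which j.
By inclusion–exclusion, the number of valid placements is Σ_{j=0}^{3} (−1)^j C(3,j)·(7−j)!.
Computing: 5040 − 2160 + 360 − 24 = 3216.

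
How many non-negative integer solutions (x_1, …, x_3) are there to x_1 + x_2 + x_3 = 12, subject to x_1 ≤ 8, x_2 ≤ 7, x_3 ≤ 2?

15

Without the upper bounds there are C(14,2) = 91 ways to split 12 among 3 variables.
Subtract solutions that violate a single cap (substitute x_i' = x_i − (cap_i+1)): x_1 ≥ 9 gives C(5,2) = 10; x_2 ≥ 8 gives C(6,2) = 15; x_3 ≥ 3 gives C(11,2) = 55. Together 80.
Add back pairs where two caps are both exceeded: 0 + 1 + 3 = 4.
By inclusion–exclusion the count is 91 − 80 + 4 = 15.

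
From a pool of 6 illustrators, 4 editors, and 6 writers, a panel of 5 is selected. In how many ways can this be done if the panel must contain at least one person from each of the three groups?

3084

Unrestricted: C(16,5) = 4368 ways to pick any 5 of the 16.
Selections missing a whole group: no illustrators → C(10,5) = 252; no editors → C(12,5) = 792; no writers → C(10,5) = 252.
Add back selections omitting two groups (i.e. drawn from a single group): C(6,5) + C(4,5) + C(6,5) = 12.
By inclusion–exclusion: 4368 − 1296 + 12 = 3084.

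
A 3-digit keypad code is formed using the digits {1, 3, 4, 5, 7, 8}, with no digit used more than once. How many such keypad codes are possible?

Choose and order 3 of the 6 symbols: the first digit has 6 options, the next 5, then 4.
6 × 5 × 4 = 120.

120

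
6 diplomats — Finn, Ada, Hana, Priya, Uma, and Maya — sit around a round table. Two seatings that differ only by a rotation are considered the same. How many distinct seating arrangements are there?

Around a circle, 6 distinct people have 6!/6 = (5)! = 120 rotationally distinct seatings.

120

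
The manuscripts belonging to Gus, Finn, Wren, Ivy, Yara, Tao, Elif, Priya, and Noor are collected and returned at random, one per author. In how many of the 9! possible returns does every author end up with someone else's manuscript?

Count assignments avoiding every fixed point. For any j of the 9 authors fixed to their own manuscript, the other 9−j can be arranged in (9−j)! ways.
By inclusion–exclusion this is Σ_{j=0}^{9} (−1)^j C(9,j)·(9−j)!.
Computing: 362880 − 362880 + 181440 − 60480 + 15120 − 3024 + 504 − 72 + 9 − 1 = 133496.

133496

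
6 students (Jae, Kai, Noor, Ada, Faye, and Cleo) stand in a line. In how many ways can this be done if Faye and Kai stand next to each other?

240

Glue Faye and Kai into one block (2 internal orders), leaving 5 units to arrange in a row.
That gives 2 × 5! = 2 × 120 = 240.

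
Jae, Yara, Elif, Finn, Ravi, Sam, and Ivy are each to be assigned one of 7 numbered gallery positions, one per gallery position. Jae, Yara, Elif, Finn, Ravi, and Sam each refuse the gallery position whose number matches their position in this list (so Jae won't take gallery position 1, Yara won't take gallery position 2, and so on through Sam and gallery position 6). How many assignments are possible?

Let Aᵢ (for 1 ≤ i ≤ 6) be the placements that put person i in their forbidden gallery position. Any j of these fix j positions, leaving (7−j)! ways to fill the rest, and there are C(6,j) ways to pick which j.
By inclusion–exclusion, the number of valid placements is Σ_{j=0}^{6} (−1)^j C(6,j)·(7−j)!.
Computing: 5040 − 4320 + 1800 − 480 + 90 − 12 + 1 = 2119.

2119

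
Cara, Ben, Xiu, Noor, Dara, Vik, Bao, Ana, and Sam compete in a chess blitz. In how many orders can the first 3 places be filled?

504

There are 9 choices for 1st place, 8 for 2nd, and 7 for 3rd.
That gives 9 × 8 × 7 = 504.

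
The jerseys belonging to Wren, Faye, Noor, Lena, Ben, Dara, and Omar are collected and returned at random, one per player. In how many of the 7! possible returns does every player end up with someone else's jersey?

This is the derangement count D_7: permutations of 7 items with no fixed point.
By inclusion–exclusion this is Σ_{j=0}^{7} (−1)^j C(7,j)·(7−j)!.
Computing: 5040 − 5040 + 2520 − 840 + 210 − 42 + 7 − 1 = 1854.

1854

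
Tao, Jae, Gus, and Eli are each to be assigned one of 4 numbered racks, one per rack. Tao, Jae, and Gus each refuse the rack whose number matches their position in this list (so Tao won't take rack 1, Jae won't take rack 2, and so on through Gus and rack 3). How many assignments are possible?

Let Aᵢ (for i ∈ {1, 2, 3}) be the placements that put person i in their forbidden rack. Any j of these fix j positions, leaving (4−j)! ways to fill the rest, and there are C(3,j) ways to pick which j.
By inclusion–exclusion, the number of valid placements is Σ_{j=0}^{3} (−1)^j C(3,j)·(4−j)!.
Computing: 24 − 18 + 6 − 1 = 11.

11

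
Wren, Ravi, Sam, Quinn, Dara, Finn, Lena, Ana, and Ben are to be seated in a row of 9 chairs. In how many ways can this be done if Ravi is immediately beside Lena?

Treat {Ravi, Lena} as a single unit. There are 8 units to order, and the pair itself can be ordered 2 ways.
So the count is 2·(8)! = 80640.

80640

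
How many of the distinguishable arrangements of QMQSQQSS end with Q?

140

Fix Q in the last position and arrange the remaining 7 letters.
Those 7 letters have Q appearing 3 times and S appearing 3 times, giving (7)!/(3!·3!) = 140.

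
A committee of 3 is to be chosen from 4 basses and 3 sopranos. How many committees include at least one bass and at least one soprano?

30

Total 3-person selections from all 7: C(7,3) = 35.
Subtract selections that omit an entire group: no basses → C(3,3) = 1; no sopranos → C(4,3) = 4.
Both groups omitted at once is impossible, so 35 − 5 = 30.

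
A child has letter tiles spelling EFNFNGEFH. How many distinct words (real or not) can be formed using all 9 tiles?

15120

The 9 letters of EFNFNGEFH have repeats: E appearing twice, F appearing 3 times, and N appearing twice.
The number of distinct arrangements is 9!/(3!·2!·2!) = 362880/24 = 15120.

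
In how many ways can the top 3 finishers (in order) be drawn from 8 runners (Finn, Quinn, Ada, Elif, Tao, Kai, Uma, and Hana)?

There are 8 choices for 1st place, 7 for 2nd, and 6 for 3rd.
That gives 8 × 7 × 6 = 336.

336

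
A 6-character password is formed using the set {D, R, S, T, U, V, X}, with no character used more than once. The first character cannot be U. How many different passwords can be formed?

4320

The first character has 7−1 = 6 choices (anything except U).
The remaining 5 characters are filled from the other 6 symbols without repetition: 6 × 5 × 4 × 3 × 2 = 720.
Total: 6 × 720 = 4320.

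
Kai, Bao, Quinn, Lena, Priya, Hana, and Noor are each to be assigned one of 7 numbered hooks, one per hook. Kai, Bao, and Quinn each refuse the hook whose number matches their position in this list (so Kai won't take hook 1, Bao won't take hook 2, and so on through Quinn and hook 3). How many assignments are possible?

3216

Let Aᵢ (for i ∈ {1, 2, 3}) be the placements that put person i in their forbidden hook. Any j of these fix j positions, leaving (7−j)! ways to fill the rest, and there are C(3,j) ways to pick which j.
By inclusion–exclusion, the number of valid placements is Σ_{j=0}^{3} (−1)^j C(3,j)·(7−j)!.
Computing: 5040 − 2160 + 360 − 24 = 3216.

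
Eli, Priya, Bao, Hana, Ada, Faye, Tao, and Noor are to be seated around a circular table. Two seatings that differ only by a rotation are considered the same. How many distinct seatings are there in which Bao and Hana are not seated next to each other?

3600

All circular seatings of 8 people number (7)! = 5040.
Those with Bao next to Hana: fuse the pair into one unit and seat 7 units around a circle — 2·(6)! = 1440.
Subtracting, 5040 − 1440 = 3600.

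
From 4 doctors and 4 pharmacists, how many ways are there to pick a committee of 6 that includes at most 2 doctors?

Split by how many doctors are chosen (0 through 2).
Sum: C(4,0)·C(4,6) + C(4,1)·C(4,5) + C(4,2)·C(4,4) = 0 + 0 + 6 = 6.

6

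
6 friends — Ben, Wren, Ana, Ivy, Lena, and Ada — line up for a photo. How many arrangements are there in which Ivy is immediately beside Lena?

240

Glue Ivy and Lena into one block (2 internal orders), leaving 5 units to arrange in a row.
That gives 2 × 5! = 2 × 120 = 240.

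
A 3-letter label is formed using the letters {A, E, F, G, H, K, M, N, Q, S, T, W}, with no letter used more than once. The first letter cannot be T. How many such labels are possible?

The first letter has 12−1 = 11 choices (anything except T).
The remaining 2 letters are filled from the other 11 symbols without repetition: 11 × 10 = 110.
Total: 11 × 110 = 1210.

1210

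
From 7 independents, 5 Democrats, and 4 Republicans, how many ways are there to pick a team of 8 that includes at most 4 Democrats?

12705

Split by how many Democrats are chosen (0 through 4).
Sum: C(5,0)·C(11,8) + C(5,1)·C(11,7) + C(5,2)·C(11,6) + C(5,3)·C(11,5) + C(5,4)·C(11,4) = 165 + 1650 + 4620 + 4620 + 1650 = 12705.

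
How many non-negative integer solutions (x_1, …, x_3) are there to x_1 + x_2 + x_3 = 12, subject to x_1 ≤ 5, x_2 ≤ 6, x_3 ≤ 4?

By stars and bars, unrestricted non-negative solutions to x_1+…+x_3 = 12 number C(12+2,2) = 91.
Subtract solutions that violate a single cap (substitute x_i' = x_i − (cap_i+1)): x_1 ≥ 6 gives C(8,2) = 28; x_2 ≥ 7 gives C(7,2) = 21; x_3 ≥ 5 gives C(9,2) = 36. Together 85.
Add back pairs where two caps are both exceeded: 0 + 3 + 1 = 4.
By inclusion–exclusion the count is 91 − 85 + 4 = 10.

10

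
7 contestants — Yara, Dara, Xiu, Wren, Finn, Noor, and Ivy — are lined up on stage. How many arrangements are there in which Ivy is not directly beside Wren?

3600

Of the 7! = 5040 arrangements, those with Ivy and Wren adjacent number 2 × 6! = 1440 (treat the pair as a block with 2 internal orders).
Complementary counting: 5040 − 1440 = 3600.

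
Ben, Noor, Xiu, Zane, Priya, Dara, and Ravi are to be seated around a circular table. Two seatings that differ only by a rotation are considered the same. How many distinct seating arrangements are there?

Seat Ben anywhere (absorbing the rotational symmetry), then permute the other 6: (6)! = 720.

720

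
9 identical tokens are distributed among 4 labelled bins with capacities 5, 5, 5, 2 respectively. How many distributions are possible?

79

By stars and bars, unrestricted non-negative solutions to x_1+…+x_4 = 9 number C(9+3,3) = 220.
Subtract solutions that violate a single cap (substitute x_i' = x_i − (cap_i+1)): x_1 ≥ 6 gives C(6,3) = 20; x_2 ≥ 6 gives C(6,3) = 20; x_3 ≥ 6 gives C(6,3) = 20; x_4 ≥ 3 gives C(9,3) = 84. Together 144.
Add back pairs where two caps are both exceeded: 0 + 0 + 1 + 0 + 1 + 1 = 3.
By inclusion–exclusion the count is 220 − 144 + 3 = 79.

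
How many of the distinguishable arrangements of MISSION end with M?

Fix M in the last position and arrange the remaining 6 letters.
Those 6 letters have I appearing twice and S appearing twice, giving (6)!/(2!·2!) = 180.

180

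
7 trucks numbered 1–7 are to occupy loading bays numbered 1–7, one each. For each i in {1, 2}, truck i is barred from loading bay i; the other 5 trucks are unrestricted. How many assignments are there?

Let Aᵢ (for i ∈ {1, 2}) be the placements that put truck i in its forbidden loading bay. Any j of these fix j positions, leaving (7−j)! ways to fill the rest, and there are C(2,j) ways to pick which j.
By inclusion–exclusion, the number of valid placements is Σ_{j=0}^{2} (−1)^j C(2,j)·(7−j)!.
Computing: 5040 − 1440 + 120 = 3720.

3720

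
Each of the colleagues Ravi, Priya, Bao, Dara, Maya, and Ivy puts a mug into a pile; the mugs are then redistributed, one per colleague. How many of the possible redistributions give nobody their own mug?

Let Aᵢ be the assignments in which colleague i gets their own mug. We want the size of the complement of A₁∪…∪A_6.
By inclusion–exclusion this is Σ_{j=0}^{6} (−1)^j C(6,j)·(6−j)!.
Computing: 720 − 720 + 360 − 120 + 30 − 6 + 1 = 265.

265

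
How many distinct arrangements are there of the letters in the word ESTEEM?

The 6 letters of ESTEEM have repeats: E appearing 3 times.
So there are 6! / (3!) = 120 distinguishable arrangements.

120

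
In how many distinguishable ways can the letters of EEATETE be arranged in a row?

The 7 letters of EEATETE have repeats: E appearing 4 times and T appearing twice.
So there are 7! / (4!·2!) = 105 distinguishable arrangements.

105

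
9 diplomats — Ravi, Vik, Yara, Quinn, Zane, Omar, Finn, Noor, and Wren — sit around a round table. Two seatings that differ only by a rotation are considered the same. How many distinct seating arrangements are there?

Fix one person's seat to break rotational symmetry; the remaining 8 people can be arranged in (8)! = 40320 ways.

40320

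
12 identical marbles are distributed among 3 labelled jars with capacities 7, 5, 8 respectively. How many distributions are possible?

38

Ignoring the caps, the number of non-negative solutions to x_1+…+x_3 = 12 is C(14,2) = 91.
Subtract solutions that violate a single cap (substitute x_i' = x_i − (cap_i+1)): x_1 ≥ 8 gives C(6,2) = 15; x_2 ≥ 6 gives C(8,2) = 28; x_3 ≥ 9 gives C(5,2) = 10. Together 53.
No two caps can be exceeded simultaneously, so the pair terms are all 0.
By inclusion–exclusion the count is 91 − 53 + 0 = 38.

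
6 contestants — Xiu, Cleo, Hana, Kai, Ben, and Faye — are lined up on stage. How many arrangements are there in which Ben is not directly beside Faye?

Of the 6! = 720 arrangements, those with Ben and Faye adjacent number 2 × 5! = 240 (treat the pair as a block with 2 internal orders).
Complementary counting: 720 − 240 = 480.

480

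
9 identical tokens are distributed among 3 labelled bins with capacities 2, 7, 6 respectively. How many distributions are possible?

18

Without the upper bounds there are C(11,2) = 55 ways to split 9 among 3 bins.
Subtract solutions that violate a single cap (substitute x_i' = x_i − (cap_i+1)): x_1 ≥ 3 gives C(8,2) = 28; x_2 ≥ 8 gives C(3,2) = 3; x_3 ≥ 7 gives C(4,2) = 6. Together 37.
No two caps can be exceeded simultaneously, so the pair terms are all 0.
By inclusion–exclusion the count is 55 − 37 + 0 = 18.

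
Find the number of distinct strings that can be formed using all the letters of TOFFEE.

180

The 6 letters of TOFFEE have repeats: E appearing twice and F appearing twice.
Dividing 6! = 720 by 2!·2! = 4 for the repeated letters gives 180.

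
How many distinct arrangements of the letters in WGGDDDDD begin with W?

21

Fix W in the first position and arrange the remaining 7 letters.
Those 7 letters have D appearing 5 times and G appearing twice, giving (7)!/(5!·2!) = 21.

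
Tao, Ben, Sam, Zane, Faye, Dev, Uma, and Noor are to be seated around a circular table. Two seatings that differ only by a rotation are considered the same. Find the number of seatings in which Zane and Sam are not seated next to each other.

3600

All circular seatings of 8 people number (7)! = 5040.
Seatings with Zane beside Sam: treat them as a block with 2 internal orders, giving 2 × (6)! = 1440.
Subtracting, 5040 − 1440 = 3600.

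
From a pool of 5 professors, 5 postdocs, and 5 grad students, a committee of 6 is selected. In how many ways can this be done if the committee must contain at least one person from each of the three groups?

4375

Total 6-person selections from all 15: C(15,6) = 5005.
Subtract selections that omit an entire group: no professors → C(10,6) = 210; no postdocs → C(10,6) = 210; no grad students → C(10,6) = 210.
Add back selections omitting two groups (i.e. drawn from a single group): C(5,6) + C(5,6) + C(5,6) = 0.
By inclusion–exclusion: 5005 − 630 + 0 = 4375.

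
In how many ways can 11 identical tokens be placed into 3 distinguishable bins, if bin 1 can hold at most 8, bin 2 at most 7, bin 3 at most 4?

34

By stars and bars, unrestricted non-negative solutions to x_1+…+x_3 = 11 number C(11+2,2) = 78.
Subtract solutions that violate a single cap (substitute x_i' = x_i − (cap_i+1)): x_1 ≥ 9 gives C(4,2) = 6; x_2 ≥ 8 gives C(5,2) = 10; x_3 ≥ 5 gives C(8,2) = 28. Together 44.
No two caps can be exceeded simultaneously, so the pair terms are all 0.
By inclusion–exclusion the count is 78 − 44 + 0 = 34.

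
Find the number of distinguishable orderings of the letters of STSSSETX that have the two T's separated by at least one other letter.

There are 8!/(4!·2!) = 840 arrangements of STSSSETX in total.
If the two T's are adjacent, glue them into one block, leaving 7 items to arrange: (7)!/(4!) = 210 ways.
Subtracting, 840 − 210 = 630 arrangements keep the T's apart.

630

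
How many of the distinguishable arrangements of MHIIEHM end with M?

180

With the last slot taken by M, it remains to arrange the other 6 letters (HIIEHM).
Those 6 letters have H appearing twice and I appearing twice, giving (6)!/(2!·2!) = 180.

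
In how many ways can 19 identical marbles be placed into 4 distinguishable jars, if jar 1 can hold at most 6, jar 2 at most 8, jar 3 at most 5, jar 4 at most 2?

Without the upper bounds there are C(22,3) = 1540 ways to split 19 among 4 jars.
Subtract solutions that violate a single cap (substitute x_i' = x_i − (cap_i+1)): x_1 ≥ 7 gives C(15,3) = 455; x_2 ≥ 9 gives C(13,3) = 286; x_3 ≥ 6 gives C(16,3) = 560; x_4 ≥ 3 gives C(19,3) = 969. Together 2270.
Add back pairs where two caps are both exceeded: 20 + 84 + 220 + 35 + 120 + 286 = 765.
Subtract triples: 0 + 1 + 20 + 4 = 25.
By inclusion–exclusion the count is 1540 − 2270 + 765 − 25 = 10.

10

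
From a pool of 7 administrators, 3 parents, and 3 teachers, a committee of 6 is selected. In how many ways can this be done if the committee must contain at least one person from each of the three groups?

1302

Total 6-person selections from all 13: C(13,6) = 1716.
Subtract selections that omit an entire group: no administrators → C(6,6) = 1; no parents → C(10,6) = 210; no teachers → C(10,6) = 210.
Add back selections omitting two groups (i.e. drawn from a single group): C(7,6) + C(3,6) + C(3,6) = 7.
By inclusion–exclusion: 1716 − 421 + 7 = 1302.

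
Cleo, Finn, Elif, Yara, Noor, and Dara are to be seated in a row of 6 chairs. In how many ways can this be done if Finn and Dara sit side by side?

Treat {Finn, Dara} as a single unit. There are 5 units to order, and the pair itself can be ordered 2 ways.
That gives 2 × 5! = 2 × 120 = 240.

240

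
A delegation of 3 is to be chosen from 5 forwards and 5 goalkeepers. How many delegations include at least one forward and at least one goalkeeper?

Unrestricted: C(10,3) = 120 ways to pick any 3 of the 10.
Selections missing a whole group: no forwards → C(5,3) = 10; no goalkeepers → C(5,3) = 10.
Both groups omitted at once is impossible, so 120 − 20 = 100.

100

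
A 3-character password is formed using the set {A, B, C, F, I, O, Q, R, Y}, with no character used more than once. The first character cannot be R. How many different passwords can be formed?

448

The first character has 9−1 = 8 choices (anything except R).
The remaining 2 characters are filled from the other 8 symbols without repetition: 8 × 7 = 56.
Total: 8 × 56 = 448.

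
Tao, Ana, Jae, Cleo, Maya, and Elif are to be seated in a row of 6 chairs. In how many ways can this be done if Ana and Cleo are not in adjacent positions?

There are 6! = 720 arrangements in all. If Ana and Cleo are adjacent, merging them into one block gives 2·(5)! = 240 arrangements.
So 720 − 240 = 480 arrangements keep them apart.

480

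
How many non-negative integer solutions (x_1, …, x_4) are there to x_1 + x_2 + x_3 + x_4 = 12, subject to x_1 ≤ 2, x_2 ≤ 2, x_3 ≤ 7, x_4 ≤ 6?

By stars and bars, unrestricted non-negative solutions to x_1+…+x_4 = 12 number C(12+3,3) = 455.
Subtract solutions that violate a single cap (substitute x_i' = x_i − (cap_i+1)): x_1 ≥ 3 gives C(12,3) = 220; x_2 ≥ 3 gives C(12,3) = 220; x_3 ≥ 8 gives C(7,3) = 35; x_4 ≥ 7 gives C(8,3) = 56. Together 531.
Add back pairs where two caps are both exceeded: 84 + 4 + 10 + 4 + 10 + 0 = 112.
By inclusion–exclusion the count is 455 − 531 + 112 = 36.

36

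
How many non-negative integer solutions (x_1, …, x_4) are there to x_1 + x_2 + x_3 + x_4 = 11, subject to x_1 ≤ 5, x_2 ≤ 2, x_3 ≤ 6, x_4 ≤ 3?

42

Without the upper bounds there are C(14,3) = 364 ways to split 11 among 4 variables.
Subtract solutions that violate a single cap (substitute x_i' = x_i − (cap_i+1)): x_1 ≥ 6 gives C(8,3) = 56; x_2 ≥ 3 gives C(11,3) = 165; x_3 ≥ 7 gives C(7,3) = 35; x_4 ≥ 4 gives C(10,3) = 120. Together 376.
Add back pairs where two caps are both exceeded: 10 + 0 + 4 + 4 + 35 + 1 = 54.
By inclusion–exclusion the count is 364 − 376 + 54 = 42.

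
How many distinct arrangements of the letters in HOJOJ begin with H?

6

With the first slot taken by H, it remains to arrange the other 4 letters (OJOJ).
Those 4 letters have J appearing twice and O appearing twice, giving (4)!/(2!·2!) = 6.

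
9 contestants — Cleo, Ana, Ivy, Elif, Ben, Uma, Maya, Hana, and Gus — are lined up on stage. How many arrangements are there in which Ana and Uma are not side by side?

282240

Of the 9! = 362880 arrangements, those with Ana and Uma adjacent number 2 × 8! = 80640 (treat the pair as a block with 2 internal orders).
Complementary counting: 362880 − 80640 = 282240.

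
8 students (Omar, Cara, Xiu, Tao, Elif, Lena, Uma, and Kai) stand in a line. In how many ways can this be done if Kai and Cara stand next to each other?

10080

Place the 6 others and the Kai-Cara pair as 7 objects in a line; the pair has 2 internal arrangements.
That gives 2 × 7! = 2 × 5040 = 10080.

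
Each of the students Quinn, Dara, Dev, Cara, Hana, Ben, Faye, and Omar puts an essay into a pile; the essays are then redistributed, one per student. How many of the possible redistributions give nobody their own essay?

Count assignments avoiding every fixed point. For any j of the 8 students fixed to their own essay, the other 8−j can be arranged in (8−j)! ways.
By inclusion–exclusion this is Σ_{j=0}^{8} (−1)^j C(8,j)·(8−j)!.
Computing: 40320 − 40320 + 20160 − 6720 + 1680 − 336 + 56 − 8 + 1 = 14833.

14833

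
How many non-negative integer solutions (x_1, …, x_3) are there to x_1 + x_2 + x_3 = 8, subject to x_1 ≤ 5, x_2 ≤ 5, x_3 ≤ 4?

23

Ignoring the caps, the number of non-negative solutions to x_1+…+x_3 = 8 is C(10,2) = 45.
Subtract solutions that violate a single cap (substitute x_i' = x_i − (cap_i+1)): x_1 ≥ 6 gives C(4,2) = 6; x_2 ≥ 6 gives C(4,2) = 6; x_3 ≥ 5 gives C(5,2) = 10. Together 22.
No two caps can be exceeded simultaneously, so the pair terms are all 0.
By inclusion–exclusion the count is 45 − 22 + 0 = 23.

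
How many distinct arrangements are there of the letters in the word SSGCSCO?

SSGCSCO has 7 letters with C appearing twice and S appearing 3 times.
Dividing 7! = 5040 by 3!·2! = 12 for the repeated letters gives 420.

420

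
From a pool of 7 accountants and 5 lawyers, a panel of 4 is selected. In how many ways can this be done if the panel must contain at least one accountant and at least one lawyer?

Total 4-person selections from all 12: C(12,4) = 495.
Subtract selections that omit an entire group: no accountants → C(5,4) = 5; no lawyers → C(7,4) = 35.
Both groups omitted at once is impossible, so 495 − 40 = 455.

455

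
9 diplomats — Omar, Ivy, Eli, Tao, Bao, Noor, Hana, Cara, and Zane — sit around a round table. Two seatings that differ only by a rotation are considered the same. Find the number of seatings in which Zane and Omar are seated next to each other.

10080

Glue Zane and Omar into a block (2 internal orders). Seating 8 units around a circle gives (7)! arrangements.
So 2 × (7)! = 2 × 5040 = 10080.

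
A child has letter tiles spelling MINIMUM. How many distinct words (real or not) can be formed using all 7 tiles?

420

Letter multiplicities in MINIMUM: I×2, M×3, N×1, U×1.
So there are 7! / (3!·2!) = 420 distinguishable arrangements.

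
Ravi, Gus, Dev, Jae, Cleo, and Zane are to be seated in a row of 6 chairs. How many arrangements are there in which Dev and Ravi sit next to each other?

240

Place the 4 others and the Dev-Ravi pair as 5 objects in a line; the pair has 2 internal arrangements.
So the count is 2·(5)! = 240.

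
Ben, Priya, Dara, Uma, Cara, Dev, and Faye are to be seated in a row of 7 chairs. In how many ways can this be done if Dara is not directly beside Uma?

3600

There are 7! = 5040 arrangements in all. If Dara and Uma are adjacent, merging them into one block gives 2·(6)! = 1440 arrangements.
Complementary counting: 5040 − 1440 = 3600.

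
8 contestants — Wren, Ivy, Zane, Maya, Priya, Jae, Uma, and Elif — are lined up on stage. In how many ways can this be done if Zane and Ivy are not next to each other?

There are 8! = 40320 arrangements in all. If Zane and Ivy are adjacent, merging them into one block gives 2·(7)! = 10080 arrangements.
So 40320 − 10080 = 30240 arrangements keep them apart.

30240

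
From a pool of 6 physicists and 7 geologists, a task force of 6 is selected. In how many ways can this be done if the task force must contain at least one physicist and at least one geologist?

1708

With no constraint there are C(13,6) = 1716 possible selections.
Selections missing a whole group: no physicists → C(7,6) = 7; no geologists → C(6,6) = 1.
Both groups omitted at once is impossible, so 1716 − 8 = 1708.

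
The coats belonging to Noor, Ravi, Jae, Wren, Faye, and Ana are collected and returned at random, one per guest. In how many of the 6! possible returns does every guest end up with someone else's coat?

Let Aᵢ be the assignments in which guest i gets their own coat. We want the size of the complement of A₁∪…∪A_6.
By inclusion–exclusion this is Σ_{j=0}^{6} (−1)^j C(6,j)·(6−j)!.
Computing: 720 − 720 + 360 − 120 + 30 − 6 + 1 = 265.

265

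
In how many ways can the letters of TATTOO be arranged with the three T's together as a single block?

12

Treat the 3 copies of T as a single block. The multiset to arrange is then {TTT, A, O, O}, 4 items in all.
That gives (4)!/(2!) = 12 arrangements.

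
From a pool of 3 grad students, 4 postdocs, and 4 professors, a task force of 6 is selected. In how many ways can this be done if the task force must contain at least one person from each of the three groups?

420

Unrestricted: C(11,6) = 462 ways to pick any 6 of the 11.
Selections missing a whole group: no grad students → C(8,6) = 28; no postdocs → C(7,6) = 7; no professors → C(7,6) = 7.
Add back selections omitting two groups (i.e. drawn from a single group): C(3,6) + C(4,6) + C(4,6) = 0.
By inclusion–exclusion: 462 − 42 + 0 = 420.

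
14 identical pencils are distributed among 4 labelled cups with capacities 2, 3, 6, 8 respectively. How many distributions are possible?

42

Ignoring the caps, the number of non-negative solutions to x_1+…+x_4 = 14 is C(17,3) = 680.
Subtract solutions that violate a single cap (substitute x_i' = x_i − (cap_i+1)): x_1 ≥ 3 gives C(14,3) = 364; x_2 ≥ 4 gives C(13,3) = 286; x_3 ≥ 7 gives C(10,3) = 120; x_4 ≥ 9 gives C(8,3) = 56. Together 826.
Add back pairs where two caps are both exceeded: 120 + 35 + 10 + 20 + 4 + 0 = 189.
Subtract triples: 1 + 0 + 0 + 0 = 1.
By inclusion–exclusion the count is 680 − 826 + 189 − 1 = 42.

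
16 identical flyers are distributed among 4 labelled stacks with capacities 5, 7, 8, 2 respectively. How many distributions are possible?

63

Without the upper bounds there are C(19,3) = 969 ways to split 16 among 4 stacks.
Subtract solutions that violate a single cap (substitute x_i' = x_i − (cap_i+1)): x_1 ≥ 6 gives C(13,3) = 286; x_2 ≥ 8 gives C(11,3) = 165; x_3 ≥ 9 gives C(10,3) = 120; x_4 ≥ 3 gives C(16,3) = 560. Together 1131.
Add back pairs where two caps are both exceeded: 10 + 4 + 120 + 0 + 56 + 35 = 225.
By inclusion–exclusion the count is 969 − 1131 + 225 = 63.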